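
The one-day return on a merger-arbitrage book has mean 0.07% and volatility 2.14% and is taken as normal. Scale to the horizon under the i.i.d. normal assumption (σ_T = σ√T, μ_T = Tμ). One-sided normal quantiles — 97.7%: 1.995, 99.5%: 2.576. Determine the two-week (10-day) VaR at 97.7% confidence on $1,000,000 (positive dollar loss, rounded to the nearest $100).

σ_{10d} = 2.14% × √10 = 6.767%; μ_{10d} = 10 × 0.07% = 0.700%.
VaR = −(0.700%) + 1.995 × 6.767% = 12.800%.
On $1,000,000: 0.12800 × $1,000,000 = $128,000.

$128,000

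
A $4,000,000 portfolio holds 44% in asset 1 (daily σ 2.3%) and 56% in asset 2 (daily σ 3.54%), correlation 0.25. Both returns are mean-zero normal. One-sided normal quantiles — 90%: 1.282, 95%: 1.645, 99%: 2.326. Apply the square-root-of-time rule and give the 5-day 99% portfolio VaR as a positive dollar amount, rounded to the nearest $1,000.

σ_p = √(0.44²·2.3² + 0.56²·3.54² + 2·0.25·0.44·0.56·2.3·3.54) = 2.441%.
σ_{5d} = 2.441% × √5 = 5.458%.
VaR = 2.326 × 5.458% = 12.695%; on $4,000,000 that is $507,800.

$508,000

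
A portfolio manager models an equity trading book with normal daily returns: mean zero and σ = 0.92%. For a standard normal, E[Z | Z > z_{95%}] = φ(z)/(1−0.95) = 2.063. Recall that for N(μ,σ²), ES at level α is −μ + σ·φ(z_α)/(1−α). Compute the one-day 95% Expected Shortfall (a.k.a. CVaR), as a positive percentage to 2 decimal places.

1.90%

ES = 0.92% × 2.063 = 1.898%.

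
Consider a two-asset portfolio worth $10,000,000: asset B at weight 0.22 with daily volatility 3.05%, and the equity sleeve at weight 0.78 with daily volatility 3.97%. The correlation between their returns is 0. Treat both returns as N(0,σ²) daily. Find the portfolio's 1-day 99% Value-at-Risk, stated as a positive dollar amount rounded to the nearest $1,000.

$737,000

σ_p² = 0.22²·3.05² + 0.78²·3.97² + 2·0·0.22·0.78·3.05·3.97 = 10.0392 (%²).
σ_p = √10.0392 = 3.168%.
At 99%, z = 2.326.
VaR = 2.326 × 3.168% = 7.369%; on $10,000,000 that is $736,900.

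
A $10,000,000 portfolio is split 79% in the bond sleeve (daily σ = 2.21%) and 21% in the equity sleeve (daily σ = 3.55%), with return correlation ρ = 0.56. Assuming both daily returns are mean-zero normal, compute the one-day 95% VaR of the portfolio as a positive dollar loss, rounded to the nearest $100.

$370,100

σ_p² = 0.79²·2.21² + 0.21²·3.55² + 2·0.56·0.79·0.21·2.21·3.55 = 5.0617 (%²).
σ_p = √5.0617 = 2.250%.
At 95%, z = 1.645.
VaR = 1.645 × 2.250% = 3.701%; on $10,000,000 that is $370,100.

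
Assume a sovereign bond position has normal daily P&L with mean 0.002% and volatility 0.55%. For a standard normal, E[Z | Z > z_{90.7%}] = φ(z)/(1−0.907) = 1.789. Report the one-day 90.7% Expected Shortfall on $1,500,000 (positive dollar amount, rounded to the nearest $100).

$14,700

ES = −(0.002%) + 0.55% × 1.789 = 0.982%.
On $1,500,000: 0.00982 × $1,500,000 = $14,730.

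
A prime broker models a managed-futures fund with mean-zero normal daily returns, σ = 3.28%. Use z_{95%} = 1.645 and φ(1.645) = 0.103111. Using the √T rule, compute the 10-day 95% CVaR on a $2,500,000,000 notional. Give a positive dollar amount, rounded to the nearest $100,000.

$534,700,000

σ_{10d} = 3.28% × √10 = 10.372%.
ES multiplier = φ(z)/(1−α) = 0.103111/0.05 = 2.062.
ES = 10.372% × 2.062 = 21.387%; on $2,500,000,000: $534,675,000.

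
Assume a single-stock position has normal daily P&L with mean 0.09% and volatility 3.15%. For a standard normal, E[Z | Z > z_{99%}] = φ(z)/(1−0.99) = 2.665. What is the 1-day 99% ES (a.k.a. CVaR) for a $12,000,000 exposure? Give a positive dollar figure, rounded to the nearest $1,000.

ES = −(0.09%) + 3.15% × 2.665 = 8.305%.
On $12,000,000: 0.08305 × $12,000,000 = $996,600.

$997,000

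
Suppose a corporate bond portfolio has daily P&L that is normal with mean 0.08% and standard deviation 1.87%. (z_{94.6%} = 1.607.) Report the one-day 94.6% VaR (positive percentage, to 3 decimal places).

VaR = −μ + z·σ = −(0.08%) + 1.607 × 1.87% = 2.925%.

2.925%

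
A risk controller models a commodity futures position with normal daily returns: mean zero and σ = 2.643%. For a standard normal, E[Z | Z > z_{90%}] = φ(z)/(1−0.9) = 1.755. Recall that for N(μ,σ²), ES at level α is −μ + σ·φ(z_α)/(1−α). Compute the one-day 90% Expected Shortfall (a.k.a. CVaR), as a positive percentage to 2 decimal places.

ES = 2.643% × 1.755 = 4.638%.

4.64%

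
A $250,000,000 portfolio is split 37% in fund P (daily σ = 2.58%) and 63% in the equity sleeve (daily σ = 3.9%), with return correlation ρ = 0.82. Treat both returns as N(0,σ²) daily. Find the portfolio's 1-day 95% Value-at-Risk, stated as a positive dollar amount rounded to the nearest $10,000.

$13,510,000

σ_p² = 0.37²·2.58² + 0.63²·3.9² + 2·0.82·0.37·0.63·2.58·3.9 = 10.7947 (%²).
σ_p = √10.7947 = 3.286%.
At 95%, z = 1.645.
VaR = 1.645 × 3.286% = 5.405%; on $250,000,000 that is $13,512,500.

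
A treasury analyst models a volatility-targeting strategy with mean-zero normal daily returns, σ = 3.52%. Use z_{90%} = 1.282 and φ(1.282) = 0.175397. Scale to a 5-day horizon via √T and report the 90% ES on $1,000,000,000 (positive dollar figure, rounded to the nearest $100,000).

$138,100,000

σ_{5d} = 3.52% × √5 = 7.871%.
ES multiplier = φ(z)/(1−α) = 0.175397/0.1 = 1.754.
ES = 7.871% × 1.754 = 13.806%; on $1,000,000,000: $138,060,000.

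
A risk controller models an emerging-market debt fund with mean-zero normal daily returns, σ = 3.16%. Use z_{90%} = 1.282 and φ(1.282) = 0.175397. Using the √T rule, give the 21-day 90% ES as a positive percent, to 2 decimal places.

σ_{21d} = 3.16% × √21 = 14.481%.
ES multiplier = φ(z)/(1−α) = 0.175397/0.1 = 1.754.
ES = 14.481% × 1.754 = 25.400%.

25.40%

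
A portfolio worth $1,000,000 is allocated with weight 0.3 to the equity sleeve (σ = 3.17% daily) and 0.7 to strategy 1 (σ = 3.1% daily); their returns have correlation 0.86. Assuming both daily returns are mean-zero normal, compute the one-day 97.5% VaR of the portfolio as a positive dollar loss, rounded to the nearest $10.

$59,330

σ_p² = 0.3²·3.17² + 0.7²·3.1² + 2·0.86·0.3·0.7·3.17·3.1 = 9.1628 (%²).
σ_p = √9.1628 = 3.027%.
At 97.5%, z = 1.960.
VaR = 1.960 × 3.027% = 5.933%; on $1,000,000 that is $59,330.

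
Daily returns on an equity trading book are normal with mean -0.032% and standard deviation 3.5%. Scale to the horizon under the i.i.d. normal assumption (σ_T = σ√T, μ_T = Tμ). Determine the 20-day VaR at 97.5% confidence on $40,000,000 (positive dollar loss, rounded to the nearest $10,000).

At 97.5%, z = 1.960.
σ_{20d} = 3.5% × √20 = 15.652%; μ_{20d} = 20 × -0.032% = -0.640%.
VaR = −(-0.640%) + 1.960 × 15.652% = 31.318%.
On $40,000,000: 0.31318 × $40,000,000 = $12,527,200.

$12,530,000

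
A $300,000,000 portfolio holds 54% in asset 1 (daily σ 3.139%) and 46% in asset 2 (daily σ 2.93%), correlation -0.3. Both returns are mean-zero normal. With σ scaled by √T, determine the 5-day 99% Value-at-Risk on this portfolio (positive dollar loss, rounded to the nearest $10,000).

σ_p = √(0.54²·3.139² + 0.46²·2.93² + 2·-0.3·0.54·0.46·3.139·2.93) = 1.822%.
σ_{5d} = 1.822% × √5 = 4.074%.
z(99%) = 2.326.
VaR = 2.326 × 4.074% = 9.476%; on $300,000,000 that is $28,428,000.

$28,430,000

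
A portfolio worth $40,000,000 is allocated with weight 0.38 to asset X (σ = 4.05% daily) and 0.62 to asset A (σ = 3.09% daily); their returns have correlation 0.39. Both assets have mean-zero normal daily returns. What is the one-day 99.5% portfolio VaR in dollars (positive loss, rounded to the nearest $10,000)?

σ_p² = 0.38²·4.05² + 0.62²·3.09² + 2·0.39·0.38·0.62·4.05·3.09 = 8.3386 (%²).
σ_p = √8.3386 = 2.888%.
At 99.5%, z = 2.576.
VaR = 2.576 × 2.888% = 7.439%; on $40,000,000 that is $2,975,600.

$2,980,000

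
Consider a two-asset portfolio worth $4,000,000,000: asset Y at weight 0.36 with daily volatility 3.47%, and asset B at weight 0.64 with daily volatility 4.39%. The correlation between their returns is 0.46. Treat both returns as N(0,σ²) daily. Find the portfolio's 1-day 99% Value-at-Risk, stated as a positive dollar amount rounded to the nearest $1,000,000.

σ_p² = 0.36²·3.47² + 0.64²·4.39² + 2·0.46·0.36·0.64·3.47·4.39 = 12.6833 (%²).
σ_p = √12.6833 = 3.561%.
At 99%, z = 2.326.
VaR = 2.326 × 3.561% = 8.283%; on $4,000,000,000 that is $331,320,000.

$331,000,000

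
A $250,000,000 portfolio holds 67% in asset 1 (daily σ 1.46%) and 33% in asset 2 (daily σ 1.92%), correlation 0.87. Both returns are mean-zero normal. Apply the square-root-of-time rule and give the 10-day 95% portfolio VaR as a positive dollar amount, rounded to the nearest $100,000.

$20,300,000

σ_p = √(0.67²·1.46² + 0.33²·1.92² + 2·0.87·0.67·0.33·1.46·1.92) = 1.561%.
σ_{10d} = 1.561% × √10 = 4.936%.
z(95%) = 1.645.
VaR = 1.645 × 4.936% = 8.120%; on $250,000,000 that is $20,300,000.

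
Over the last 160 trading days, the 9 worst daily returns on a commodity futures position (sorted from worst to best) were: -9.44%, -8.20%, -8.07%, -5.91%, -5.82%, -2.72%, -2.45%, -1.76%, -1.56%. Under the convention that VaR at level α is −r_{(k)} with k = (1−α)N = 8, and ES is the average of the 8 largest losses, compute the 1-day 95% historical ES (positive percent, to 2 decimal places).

The 8 worst returns sum to -44.37%.
ES = −(-44.37%) / 8 = 5.54625% ≈ 5.55%.

5.55%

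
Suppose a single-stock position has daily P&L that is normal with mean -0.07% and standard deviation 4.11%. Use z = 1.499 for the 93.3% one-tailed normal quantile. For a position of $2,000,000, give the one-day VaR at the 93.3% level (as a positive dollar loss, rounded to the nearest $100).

$124,600

VaR = −μ + z·σ = −(-0.07%) + 1.499 × 4.11% = 6.231%.
On $2,000,000: 0.06231 × $2,000,000 = $124,620.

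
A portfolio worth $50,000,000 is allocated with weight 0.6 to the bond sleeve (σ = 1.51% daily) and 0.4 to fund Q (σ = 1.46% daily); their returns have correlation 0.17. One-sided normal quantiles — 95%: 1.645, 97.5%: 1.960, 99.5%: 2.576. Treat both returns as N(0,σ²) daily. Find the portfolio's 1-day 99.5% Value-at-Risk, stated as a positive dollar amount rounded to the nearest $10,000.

$1,490,000

σ_p² = 0.6²·1.51² + 0.4²·1.46² + 2·0.17·0.6·0.4·1.51·1.46 = 1.3418 (%²).
σ_p = √1.3418 = 1.158%.
VaR = 2.576 × 1.158% = 2.983%; on $50,000,000 that is $1,491,500.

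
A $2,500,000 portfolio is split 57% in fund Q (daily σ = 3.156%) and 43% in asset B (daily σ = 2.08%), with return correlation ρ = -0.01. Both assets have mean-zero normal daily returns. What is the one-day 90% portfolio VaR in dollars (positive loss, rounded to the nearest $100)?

σ_p² = 0.57²·3.156² + 0.43²·2.08² + 2·-0.01·0.57·0.43·3.156·2.08 = 4.0039 (%²).
σ_p = √4.0039 = 2.001%.
At 90%, z = 1.282.
VaR = 1.282 × 2.001% = 2.565%; on $2,500,000 that is $64,125.

$64,100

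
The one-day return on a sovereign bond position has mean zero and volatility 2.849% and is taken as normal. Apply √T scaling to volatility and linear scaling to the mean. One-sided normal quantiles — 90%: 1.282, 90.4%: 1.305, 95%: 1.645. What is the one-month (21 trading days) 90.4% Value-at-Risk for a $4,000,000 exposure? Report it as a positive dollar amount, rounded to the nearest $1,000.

σ_{21d} = 2.849% × √21 = 13.056%.
VaR = 1.305 × 13.056% = 17.038%.
On $4,000,000: 0.17038 × $4,000,000 = $681,520.

$682,000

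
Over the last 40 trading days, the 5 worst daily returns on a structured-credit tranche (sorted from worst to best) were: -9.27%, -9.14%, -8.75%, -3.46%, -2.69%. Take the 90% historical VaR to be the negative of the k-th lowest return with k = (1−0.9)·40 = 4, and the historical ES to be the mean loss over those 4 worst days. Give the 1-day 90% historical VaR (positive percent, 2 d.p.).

3.46%

k = 4; the 4th lowest return is -3.46%, so VaR = 3.46%.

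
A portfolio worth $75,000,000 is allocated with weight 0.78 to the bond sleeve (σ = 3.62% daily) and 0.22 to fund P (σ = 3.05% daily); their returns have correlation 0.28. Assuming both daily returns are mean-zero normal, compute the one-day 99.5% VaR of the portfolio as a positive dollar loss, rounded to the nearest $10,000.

σ_p² = 0.78²·3.62² + 0.22²·3.05² + 2·0.28·0.78·0.22·3.62·3.05 = 9.4840 (%²).
σ_p = √9.4840 = 3.080%.
At 99.5%, z = 2.576.
VaR = 2.576 × 3.080% = 7.934%; on $75,000,000 that is $5,950,500.

$5,950,000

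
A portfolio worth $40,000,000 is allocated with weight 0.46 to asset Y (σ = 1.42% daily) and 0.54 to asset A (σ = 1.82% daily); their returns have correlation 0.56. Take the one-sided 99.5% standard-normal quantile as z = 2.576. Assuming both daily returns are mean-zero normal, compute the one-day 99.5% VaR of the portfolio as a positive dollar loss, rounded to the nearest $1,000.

$1,497,000

σ_p² = 0.46²·1.42² + 0.54²·1.82² + 2·0.56·0.46·0.54·1.42·1.82 = 2.1116 (%²).
σ_p = √2.1116 = 1.453%.
VaR = 2.576 × 1.453% = 3.743%; on $40,000,000 that is $1,497,200.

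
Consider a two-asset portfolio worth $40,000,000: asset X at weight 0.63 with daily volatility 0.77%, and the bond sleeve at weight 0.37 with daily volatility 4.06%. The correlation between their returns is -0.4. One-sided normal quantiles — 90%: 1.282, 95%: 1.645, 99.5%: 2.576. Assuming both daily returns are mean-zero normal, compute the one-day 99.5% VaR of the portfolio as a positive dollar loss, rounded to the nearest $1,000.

σ_p² = 0.63²·0.77² + 0.37²·4.06² + 2·-0.4·0.63·0.37·0.77·4.06 = 1.9090 (%²).
σ_p = √1.9090 = 1.382%.
VaR = 2.576 × 1.382% = 3.560%; on $40,000,000 that is $1,424,000.

$1,424,000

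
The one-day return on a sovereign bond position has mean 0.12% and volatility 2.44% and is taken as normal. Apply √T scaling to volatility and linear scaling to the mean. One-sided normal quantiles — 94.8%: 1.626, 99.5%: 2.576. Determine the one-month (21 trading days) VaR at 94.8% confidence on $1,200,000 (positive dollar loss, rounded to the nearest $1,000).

$188,000

σ_{21d} = 2.44% × √21 = 11.181%; μ_{21d} = 21 × 0.12% = 2.520%.
VaR = −(2.520%) + 1.626 × 11.181% = 15.660%.
On $1,200,000: 0.15660 × $1,200,000 = $187,920.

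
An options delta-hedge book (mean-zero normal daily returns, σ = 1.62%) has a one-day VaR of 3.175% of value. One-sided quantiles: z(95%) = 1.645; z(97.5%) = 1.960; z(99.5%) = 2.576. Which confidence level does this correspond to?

Implied z = VaR/σ = 3.175 / 1.62 = 1.960.
This matches z(97.5%) = 1.960.

97.5%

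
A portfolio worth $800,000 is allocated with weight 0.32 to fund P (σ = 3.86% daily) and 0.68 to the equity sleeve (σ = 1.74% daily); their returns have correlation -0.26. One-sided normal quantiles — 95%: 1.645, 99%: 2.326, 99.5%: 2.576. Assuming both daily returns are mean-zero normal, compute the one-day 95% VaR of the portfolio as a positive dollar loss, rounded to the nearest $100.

σ_p² = 0.32²·3.86² + 0.68²·1.74² + 2·-0.26·0.32·0.68·3.86·1.74 = 2.1657 (%²).
σ_p = √2.1657 = 1.472%.
VaR = 1.645 × 1.472% = 2.421%; on $800,000 that is $19,368.

$19,400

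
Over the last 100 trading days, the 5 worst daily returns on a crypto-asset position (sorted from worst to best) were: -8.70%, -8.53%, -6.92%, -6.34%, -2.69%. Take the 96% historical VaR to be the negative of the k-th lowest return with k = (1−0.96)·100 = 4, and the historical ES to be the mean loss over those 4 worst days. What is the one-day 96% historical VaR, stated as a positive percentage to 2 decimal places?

k = 4; the 4th lowest return is -6.34%, so VaR = 6.34%.

6.34%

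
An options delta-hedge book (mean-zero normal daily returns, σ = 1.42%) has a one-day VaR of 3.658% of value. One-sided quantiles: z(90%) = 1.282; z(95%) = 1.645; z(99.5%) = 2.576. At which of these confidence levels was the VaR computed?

Implied z = VaR/σ = 3.658 / 1.42 = 2.576.
This matches z(99.5%) = 2.576.

99.5%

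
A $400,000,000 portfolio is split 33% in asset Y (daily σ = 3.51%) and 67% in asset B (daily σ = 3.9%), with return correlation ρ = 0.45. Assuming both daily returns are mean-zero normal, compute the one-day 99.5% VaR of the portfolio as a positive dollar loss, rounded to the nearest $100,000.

σ_p² = 0.33²·3.51² + 0.67²·3.9² + 2·0.45·0.33·0.67·3.51·3.9 = 10.8934 (%²).
σ_p = √10.8934 = 3.301%.
At 99.5%, z = 2.576.
VaR = 2.576 × 3.301% = 8.503%; on $400,000,000 that is $34,012,000.

$34,000,000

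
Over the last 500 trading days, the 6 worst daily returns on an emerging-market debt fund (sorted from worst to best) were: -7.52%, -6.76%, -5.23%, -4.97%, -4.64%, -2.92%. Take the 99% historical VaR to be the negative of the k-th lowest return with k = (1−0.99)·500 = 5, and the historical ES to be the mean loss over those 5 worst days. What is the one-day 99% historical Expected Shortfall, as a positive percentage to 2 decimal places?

5.82%

The 5 worst returns sum to -29.12%.
ES = −(-29.12%) / 5 = 5.824% ≈ 5.82%.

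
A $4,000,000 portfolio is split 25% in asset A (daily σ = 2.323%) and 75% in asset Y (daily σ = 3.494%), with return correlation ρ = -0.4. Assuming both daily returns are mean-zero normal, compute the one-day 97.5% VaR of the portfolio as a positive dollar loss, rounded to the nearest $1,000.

σ_p² = 0.25²·2.323² + 0.75²·3.494² + 2·-0.4·0.25·0.75·2.323·3.494 = 5.9868 (%²).
σ_p = √5.9868 = 2.447%.
At 97.5%, z = 1.960.
VaR = 1.960 × 2.447% = 4.796%; on $4,000,000 that is $191,840.

$192,000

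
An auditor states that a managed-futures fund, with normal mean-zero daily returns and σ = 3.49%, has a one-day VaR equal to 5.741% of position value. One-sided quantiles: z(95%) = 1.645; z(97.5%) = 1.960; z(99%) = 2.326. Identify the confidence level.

95%

Implied z = VaR/σ = 5.741 / 3.49 = 1.645.
This matches z(95%) = 1.645.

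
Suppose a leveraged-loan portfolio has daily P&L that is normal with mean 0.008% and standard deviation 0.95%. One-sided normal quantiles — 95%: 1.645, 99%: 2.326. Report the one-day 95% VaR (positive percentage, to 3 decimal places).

1.555%

VaR = −μ + z·σ = −(0.008%) + 1.645 × 0.95% = 1.555%.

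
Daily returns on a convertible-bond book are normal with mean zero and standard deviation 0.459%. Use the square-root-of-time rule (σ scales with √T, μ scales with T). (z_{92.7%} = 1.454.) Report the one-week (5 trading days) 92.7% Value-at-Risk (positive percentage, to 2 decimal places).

1.49%

σ_{5d} = 0.459% × √5 = 1.026%.
VaR = 1.454 × 1.026% = 1.492%.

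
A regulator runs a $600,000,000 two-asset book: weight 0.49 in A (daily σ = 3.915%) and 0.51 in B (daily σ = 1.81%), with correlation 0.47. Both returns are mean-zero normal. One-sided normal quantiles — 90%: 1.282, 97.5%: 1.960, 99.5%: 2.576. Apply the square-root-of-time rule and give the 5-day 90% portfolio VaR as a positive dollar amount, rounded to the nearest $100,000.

$42,800,000

σ_p = √(0.49²·3.915² + 0.51²·1.81² + 2·0.47·0.49·0.51·3.915·1.81) = 2.489%.
σ_{5d} = 2.489% × √5 = 5.566%.
VaR = 1.282 × 5.566% = 7.136%; on $600,000,000 that is $42,816,000.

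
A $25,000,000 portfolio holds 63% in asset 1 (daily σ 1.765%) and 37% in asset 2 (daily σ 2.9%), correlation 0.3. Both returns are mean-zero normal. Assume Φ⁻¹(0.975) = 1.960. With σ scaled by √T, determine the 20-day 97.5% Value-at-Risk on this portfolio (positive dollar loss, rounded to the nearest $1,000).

$3,861,000

σ_p = √(0.63²·1.765² + 0.37²·2.9² + 2·0.3·0.63·0.37·1.765·2.9) = 1.762%.
σ_{20d} = 1.762% × √20 = 7.880%.
VaR = 1.960 × 7.880% = 15.445%; on $25,000,000 that is $3,861,250.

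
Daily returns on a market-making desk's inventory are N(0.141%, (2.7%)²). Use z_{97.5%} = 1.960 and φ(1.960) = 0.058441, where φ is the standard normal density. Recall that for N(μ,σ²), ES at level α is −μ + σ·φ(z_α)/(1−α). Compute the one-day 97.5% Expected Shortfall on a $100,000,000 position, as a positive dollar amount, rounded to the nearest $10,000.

$6,170,000

Tail multiplier: φ(z)/(1−α) = 0.058441 / 0.025 = 2.338.
ES = −(0.141%) + 2.7% × 2.338 = 6.172%.
On $100,000,000: 0.06172 × $100,000,000 = $6,172,000.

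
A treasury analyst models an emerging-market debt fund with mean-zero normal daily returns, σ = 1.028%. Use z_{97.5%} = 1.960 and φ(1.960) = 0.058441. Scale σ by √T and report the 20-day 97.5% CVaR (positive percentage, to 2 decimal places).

σ_{20d} = 1.028% × √20 = 4.597%.
ES multiplier = φ(z)/(1−α) = 0.058441/0.025 = 2.338.
ES = 4.597% × 2.338 = 10.748%.

10.75%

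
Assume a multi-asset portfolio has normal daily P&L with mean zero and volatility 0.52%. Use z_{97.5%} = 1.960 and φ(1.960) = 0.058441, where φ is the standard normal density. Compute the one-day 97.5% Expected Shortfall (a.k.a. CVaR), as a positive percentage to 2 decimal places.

1.22%

Tail multiplier: φ(z)/(1−α) = 0.058441 / 0.025 = 2.338.
ES = 0.52% × 2.338 = 1.216%.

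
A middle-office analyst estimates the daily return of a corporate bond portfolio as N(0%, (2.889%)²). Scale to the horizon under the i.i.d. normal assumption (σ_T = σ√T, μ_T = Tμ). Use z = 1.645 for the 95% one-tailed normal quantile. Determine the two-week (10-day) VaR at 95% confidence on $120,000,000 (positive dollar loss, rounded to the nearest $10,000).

$18,030,000

σ_{10d} = 2.889% × √10 = 9.136%.
VaR = 1.645 × 9.136% = 15.029%.
On $120,000,000: 0.15029 × $120,000,000 = $18,034,800.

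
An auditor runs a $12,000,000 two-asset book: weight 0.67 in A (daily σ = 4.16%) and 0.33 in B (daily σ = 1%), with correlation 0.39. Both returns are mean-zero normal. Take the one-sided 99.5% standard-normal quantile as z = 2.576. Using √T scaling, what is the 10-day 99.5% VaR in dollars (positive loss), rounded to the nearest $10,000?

$2,870,000

σ_p = √(0.67²·4.16² + 0.33²·1² + 2·0.39·0.67·0.33·4.16·1) = 2.932%.
σ_{10d} = 2.932% × √10 = 9.272%.
VaR = 2.576 × 9.272% = 23.885%; on $12,000,000 that is $2,866,200.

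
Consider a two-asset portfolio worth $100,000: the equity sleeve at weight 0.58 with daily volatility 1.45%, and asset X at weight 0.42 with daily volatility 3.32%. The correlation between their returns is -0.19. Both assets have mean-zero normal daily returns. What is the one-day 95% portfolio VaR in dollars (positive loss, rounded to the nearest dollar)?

$2,443

σ_p² = 0.58²·1.45² + 0.42²·3.32² + 2·-0.19·0.58·0.42·1.45·3.32 = 2.2060 (%²).
σ_p = √2.2060 = 1.485%.
At 95%, z = 1.645.
VaR = 1.645 × 1.485% = 2.443%; on $100,000 that is $2,443.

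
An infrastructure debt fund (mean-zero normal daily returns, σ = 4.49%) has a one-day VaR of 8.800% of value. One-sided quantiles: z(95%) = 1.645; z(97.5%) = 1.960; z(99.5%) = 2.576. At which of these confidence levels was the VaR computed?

97.5%

Implied z = VaR/σ = 8.800 / 4.49 = 1.960.
This matches z(97.5%) = 1.960.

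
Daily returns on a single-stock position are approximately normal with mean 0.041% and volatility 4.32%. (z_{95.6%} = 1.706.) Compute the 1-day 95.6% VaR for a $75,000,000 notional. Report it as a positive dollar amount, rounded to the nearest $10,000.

VaR = −μ + z·σ = −(0.041%) + 1.706 × 4.32% = 7.329%.
On $75,000,000: 0.07329 × $75,000,000 = $5,496,750.

$5,500,000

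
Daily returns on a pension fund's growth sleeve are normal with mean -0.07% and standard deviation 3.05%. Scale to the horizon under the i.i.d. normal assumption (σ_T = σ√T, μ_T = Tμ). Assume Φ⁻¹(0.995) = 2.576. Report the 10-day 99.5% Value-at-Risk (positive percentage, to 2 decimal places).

σ_{10d} = 3.05% × √10 = 9.645%; μ_{10d} = 10 × -0.07% = -0.700%.
VaR = −(-0.700%) + 2.576 × 9.645% = 25.546%.

25.55%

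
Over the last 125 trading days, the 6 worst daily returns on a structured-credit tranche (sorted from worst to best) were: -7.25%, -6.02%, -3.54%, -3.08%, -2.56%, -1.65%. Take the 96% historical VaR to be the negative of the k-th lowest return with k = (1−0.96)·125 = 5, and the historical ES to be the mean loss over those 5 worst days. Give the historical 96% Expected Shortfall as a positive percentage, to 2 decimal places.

4.49%

The 5 worst returns sum to -22.45%.
ES = −(-22.45%) / 5 = 4.49%.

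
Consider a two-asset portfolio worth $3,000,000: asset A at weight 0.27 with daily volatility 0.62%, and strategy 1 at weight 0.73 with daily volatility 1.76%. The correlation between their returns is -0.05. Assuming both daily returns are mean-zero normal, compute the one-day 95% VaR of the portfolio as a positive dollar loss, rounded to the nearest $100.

$63,500

σ_p² = 0.27²·0.62² + 0.73²·1.76² + 2·-0.05·0.27·0.73·0.62·1.76 = 1.6572 (%²).
σ_p = √1.6572 = 1.287%.
At 95%, z = 1.645.
VaR = 1.645 × 1.287% = 2.117%; on $3,000,000 that is $63,510.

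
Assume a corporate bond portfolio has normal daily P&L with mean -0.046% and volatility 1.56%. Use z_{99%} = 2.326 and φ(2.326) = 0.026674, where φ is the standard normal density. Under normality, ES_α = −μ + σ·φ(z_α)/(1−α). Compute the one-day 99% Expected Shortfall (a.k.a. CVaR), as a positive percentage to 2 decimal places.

4.21%

Tail multiplier: φ(z)/(1−α) = 0.026674 / 0.01 = 2.667.
ES = −(-0.046%) + 1.56% × 2.667 = 4.207%.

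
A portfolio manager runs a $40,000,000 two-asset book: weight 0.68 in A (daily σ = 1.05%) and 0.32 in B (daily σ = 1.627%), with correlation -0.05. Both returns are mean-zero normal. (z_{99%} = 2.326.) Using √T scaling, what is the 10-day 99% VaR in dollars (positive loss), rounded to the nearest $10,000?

σ_p = √(0.68²·1.05² + 0.32²·1.627² + 2·-0.05·0.68·0.32·1.05·1.627) = 0.862%.
σ_{10d} = 0.862% × √10 = 2.726%.
VaR = 2.326 × 2.726% = 6.341%; on $40,000,000 that is $2,536,400.

$2,540,000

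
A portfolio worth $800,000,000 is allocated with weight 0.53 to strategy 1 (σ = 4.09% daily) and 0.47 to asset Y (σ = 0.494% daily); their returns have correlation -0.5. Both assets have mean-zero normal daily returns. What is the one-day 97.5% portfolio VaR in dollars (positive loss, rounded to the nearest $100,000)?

$32,300,000

σ_p² = 0.53²·4.09² + 0.47²·0.494² + 2·-0.5·0.53·0.47·4.09·0.494 = 4.2495 (%²).
σ_p = √4.2495 = 2.061%.
At 97.5%, z = 1.960.
VaR = 1.960 × 2.061% = 4.040%; on $800,000,000 that is $32,320,000.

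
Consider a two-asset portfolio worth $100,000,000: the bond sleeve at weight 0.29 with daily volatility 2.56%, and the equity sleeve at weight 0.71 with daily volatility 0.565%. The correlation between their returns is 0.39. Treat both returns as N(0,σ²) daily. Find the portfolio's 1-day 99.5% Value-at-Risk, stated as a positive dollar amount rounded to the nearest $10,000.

σ_p² = 0.29²·2.56² + 0.71²·0.565² + 2·0.39·0.29·0.71·2.56·0.565 = 0.9444 (%²).
σ_p = √0.9444 = 0.972%.
At 99.5%, z = 2.576.
VaR = 2.576 × 0.972% = 2.504%; on $100,000,000 that is $2,504,000.

$2,500,000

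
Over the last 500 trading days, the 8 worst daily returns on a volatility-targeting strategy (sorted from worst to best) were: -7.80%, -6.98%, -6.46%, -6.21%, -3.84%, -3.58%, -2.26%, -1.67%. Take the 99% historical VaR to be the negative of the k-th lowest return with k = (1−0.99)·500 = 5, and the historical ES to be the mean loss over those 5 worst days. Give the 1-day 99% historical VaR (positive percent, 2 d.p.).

k = 5; the 5th lowest return is -3.84%, so VaR = 3.84%.

3.84%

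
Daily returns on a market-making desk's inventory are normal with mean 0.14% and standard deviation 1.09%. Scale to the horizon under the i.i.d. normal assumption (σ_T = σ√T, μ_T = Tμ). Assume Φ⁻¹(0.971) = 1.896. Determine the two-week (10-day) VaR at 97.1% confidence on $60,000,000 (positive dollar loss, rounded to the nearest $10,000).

σ_{10d} = 1.09% × √10 = 3.447%; μ_{10d} = 10 × 0.14% = 1.400%.
VaR = −(1.400%) + 1.896 × 3.447% = 5.136%.
On $60,000,000: 0.05136 × $60,000,000 = $3,081,600.

$3,080,000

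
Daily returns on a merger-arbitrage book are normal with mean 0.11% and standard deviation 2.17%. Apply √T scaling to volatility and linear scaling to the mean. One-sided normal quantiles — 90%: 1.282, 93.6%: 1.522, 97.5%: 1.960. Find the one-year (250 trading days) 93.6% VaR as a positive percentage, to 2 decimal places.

24.72%

σ_{250d} = 2.17% × √250 = 34.311%; μ_{250d} = 250 × 0.11% = 27.500%.
VaR = −(27.500%) + 1.522 × 34.311% = 24.721%.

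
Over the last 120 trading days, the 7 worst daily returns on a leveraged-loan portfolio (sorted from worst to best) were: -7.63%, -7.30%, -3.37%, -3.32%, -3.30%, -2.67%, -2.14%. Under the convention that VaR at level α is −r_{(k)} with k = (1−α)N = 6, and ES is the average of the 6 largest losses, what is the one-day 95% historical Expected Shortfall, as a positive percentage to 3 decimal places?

The 6 worst returns sum to -27.59%.
ES = −(-27.59%) / 6 = 4.5983…% ≈ 4.598%.

4.598%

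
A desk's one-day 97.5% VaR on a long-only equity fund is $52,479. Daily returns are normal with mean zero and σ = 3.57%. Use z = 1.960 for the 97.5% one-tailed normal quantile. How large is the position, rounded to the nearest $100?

$750,000

VaR as a fraction of value: z·σ = 1.960 × 3.57% = 6.9972%.
Position = $52,479 / 0.069972 = $750,000.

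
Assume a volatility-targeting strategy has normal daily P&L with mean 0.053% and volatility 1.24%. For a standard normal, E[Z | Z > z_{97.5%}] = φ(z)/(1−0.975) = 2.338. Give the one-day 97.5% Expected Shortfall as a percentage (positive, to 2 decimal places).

2.85%

ES = −(0.053%) + 1.24% × 2.338 = 2.846%.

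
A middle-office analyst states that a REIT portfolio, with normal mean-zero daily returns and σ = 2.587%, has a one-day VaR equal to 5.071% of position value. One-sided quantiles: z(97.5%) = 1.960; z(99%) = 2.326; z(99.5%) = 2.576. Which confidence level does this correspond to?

Implied z = VaR/σ = 5.071 / 2.587 = 1.960.
This matches z(97.5%) = 1.960.

97.5%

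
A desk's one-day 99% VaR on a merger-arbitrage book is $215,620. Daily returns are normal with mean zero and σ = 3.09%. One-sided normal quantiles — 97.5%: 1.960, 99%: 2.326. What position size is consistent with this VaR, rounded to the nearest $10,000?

$3,000,000

VaR as a fraction of value: z·σ = 2.326 × 3.09% = 7.18734%.
Position = $215,620 / 0.0718734 = $2,999,997.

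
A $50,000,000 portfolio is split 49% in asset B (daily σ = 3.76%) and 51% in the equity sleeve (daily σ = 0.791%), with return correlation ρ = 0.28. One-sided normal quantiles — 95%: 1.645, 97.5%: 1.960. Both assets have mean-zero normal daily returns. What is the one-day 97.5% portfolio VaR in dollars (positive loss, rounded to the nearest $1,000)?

σ_p² = 0.49²·3.76² + 0.51²·0.791² + 2·0.28·0.49·0.51·3.76·0.791 = 3.9734 (%²).
σ_p = √3.9734 = 1.993%.
VaR = 1.960 × 1.993% = 3.906%; on $50,000,000 that is $1,953,000.

$1,953,000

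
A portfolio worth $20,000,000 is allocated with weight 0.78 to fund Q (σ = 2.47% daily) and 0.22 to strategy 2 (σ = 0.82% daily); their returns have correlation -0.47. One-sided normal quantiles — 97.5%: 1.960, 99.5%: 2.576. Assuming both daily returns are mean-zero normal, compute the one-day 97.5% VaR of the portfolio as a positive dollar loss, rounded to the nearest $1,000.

σ_p² = 0.78²·2.47² + 0.22²·0.82² + 2·-0.47·0.78·0.22·2.47·0.82 = 3.4176 (%²).
σ_p = √3.4176 = 1.849%.
VaR = 1.960 × 1.849% = 3.624%; on $20,000,000 that is $724,800.

$725,000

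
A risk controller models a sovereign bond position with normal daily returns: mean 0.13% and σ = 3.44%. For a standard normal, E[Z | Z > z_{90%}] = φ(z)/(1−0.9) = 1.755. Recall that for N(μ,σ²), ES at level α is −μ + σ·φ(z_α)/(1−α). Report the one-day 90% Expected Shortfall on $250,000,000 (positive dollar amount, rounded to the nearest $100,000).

ES = −(0.13%) + 3.44% × 1.755 = 5.907%.
On $250,000,000: 0.05907 × $250,000,000 = $14,767,500.

$14,800,000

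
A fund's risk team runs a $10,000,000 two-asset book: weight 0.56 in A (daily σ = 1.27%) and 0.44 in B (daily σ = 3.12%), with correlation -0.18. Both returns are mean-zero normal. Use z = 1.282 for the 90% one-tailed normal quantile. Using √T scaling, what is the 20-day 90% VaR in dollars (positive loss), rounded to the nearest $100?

σ_p = √(0.56²·1.27² + 0.44²·3.12² + 2·-0.18·0.56·0.44·1.27·3.12) = 1.428%.
σ_{20d} = 1.428% × √20 = 6.386%.
VaR = 1.282 × 6.386% = 8.187%; on $10,000,000 that is $818,700.

$818,700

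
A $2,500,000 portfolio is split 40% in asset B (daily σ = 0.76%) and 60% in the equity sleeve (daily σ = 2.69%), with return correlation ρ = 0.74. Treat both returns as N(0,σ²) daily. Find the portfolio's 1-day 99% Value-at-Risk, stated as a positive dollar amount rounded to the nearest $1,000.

σ_p² = 0.4²·0.76² + 0.6²·2.69² + 2·0.74·0.4·0.6·0.76·2.69 = 3.4236 (%²).
σ_p = √3.4236 = 1.850%.
At 99%, z = 2.326.
VaR = 2.326 × 1.850% = 4.303%; on $2,500,000 that is $107,575.

$108,000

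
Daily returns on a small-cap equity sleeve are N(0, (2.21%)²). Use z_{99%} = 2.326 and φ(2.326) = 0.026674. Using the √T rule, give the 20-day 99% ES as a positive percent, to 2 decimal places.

26.36%

σ_{20d} = 2.21% × √20 = 9.883%.
ES multiplier = φ(z)/(1−α) = 0.026674/0.01 = 2.667.
ES = 9.883% × 2.667 = 26.358%.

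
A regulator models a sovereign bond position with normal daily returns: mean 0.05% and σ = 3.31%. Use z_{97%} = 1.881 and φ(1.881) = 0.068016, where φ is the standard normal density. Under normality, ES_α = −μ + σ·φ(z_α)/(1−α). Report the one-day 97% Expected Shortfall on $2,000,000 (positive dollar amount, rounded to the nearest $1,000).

$149,000

Tail multiplier: φ(z)/(1−α) = 0.068016 / 0.03 = 2.267.
ES = −(0.05%) + 3.31% × 2.267 = 7.454%.
On $2,000,000: 0.07454 × $2,000,000 = $149,080.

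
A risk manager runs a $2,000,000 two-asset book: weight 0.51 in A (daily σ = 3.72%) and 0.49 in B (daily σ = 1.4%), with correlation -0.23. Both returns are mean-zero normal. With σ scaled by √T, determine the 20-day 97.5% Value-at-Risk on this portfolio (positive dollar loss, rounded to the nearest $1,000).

σ_p = √(0.51²·3.72² + 0.49²·1.4² + 2·-0.23·0.51·0.49·3.72·1.4) = 1.863%.
σ_{20d} = 1.863% × √20 = 8.332%.
z(97.5%) = 1.960.
VaR = 1.960 × 8.332% = 16.331%; on $2,000,000 that is $326,620.

$327,000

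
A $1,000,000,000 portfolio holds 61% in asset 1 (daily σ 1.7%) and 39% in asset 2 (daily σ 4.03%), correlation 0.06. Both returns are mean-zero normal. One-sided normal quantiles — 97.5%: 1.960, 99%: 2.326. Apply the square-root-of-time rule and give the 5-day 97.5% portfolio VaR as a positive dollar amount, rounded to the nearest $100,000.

$84,800,000

σ_p = √(0.61²·1.7² + 0.39²·4.03² + 2·0.06·0.61·0.39·1.7·4.03) = 1.934%.
σ_{5d} = 1.934% × √5 = 4.325%.
VaR = 1.960 × 4.325% = 8.477%; on $1,000,000,000 that is $84,770,000.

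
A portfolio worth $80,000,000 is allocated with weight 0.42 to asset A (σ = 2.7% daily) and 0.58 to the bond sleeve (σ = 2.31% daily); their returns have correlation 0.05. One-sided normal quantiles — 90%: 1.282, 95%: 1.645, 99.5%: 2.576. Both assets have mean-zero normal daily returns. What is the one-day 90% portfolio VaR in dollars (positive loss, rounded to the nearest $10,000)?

$1,840,000

σ_p² = 0.42²·2.7² + 0.58²·2.31² + 2·0.05·0.42·0.58·2.7·2.31 = 3.2330 (%²).
σ_p = √3.2330 = 1.798%.
VaR = 1.282 × 1.798% = 2.305%; on $80,000,000 that is $1,844,000.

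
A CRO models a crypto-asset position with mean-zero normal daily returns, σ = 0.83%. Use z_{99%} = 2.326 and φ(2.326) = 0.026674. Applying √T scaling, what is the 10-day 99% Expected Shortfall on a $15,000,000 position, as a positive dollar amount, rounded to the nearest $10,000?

$1,050,000

σ_{10d} = 0.83% × √10 = 2.625%.
ES multiplier = φ(z)/(1−α) = 0.026674/0.01 = 2.667.
ES = 2.625% × 2.667 = 7.001%; on $15,000,000: $1,050,150.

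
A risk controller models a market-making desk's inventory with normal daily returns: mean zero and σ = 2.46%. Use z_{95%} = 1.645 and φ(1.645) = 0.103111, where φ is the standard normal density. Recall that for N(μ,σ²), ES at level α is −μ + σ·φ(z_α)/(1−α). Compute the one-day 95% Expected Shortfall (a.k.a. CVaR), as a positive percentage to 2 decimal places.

5.07%

Tail multiplier: φ(z)/(1−α) = 0.103111 / 0.05 = 2.062.
ES = 2.46% × 2.062 = 5.073%.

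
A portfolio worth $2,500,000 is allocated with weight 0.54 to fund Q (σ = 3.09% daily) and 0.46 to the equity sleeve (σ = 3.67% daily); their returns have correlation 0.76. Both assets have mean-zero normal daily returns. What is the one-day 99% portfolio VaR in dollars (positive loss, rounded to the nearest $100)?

σ_p² = 0.54²·3.09² + 0.46²·3.67² + 2·0.76·0.54·0.46·3.09·3.67 = 9.9160 (%²).
σ_p = √9.9160 = 3.149%.
At 99%, z = 2.326.
VaR = 2.326 × 3.149% = 7.325%; on $2,500,000 that is $183,125.

$183,100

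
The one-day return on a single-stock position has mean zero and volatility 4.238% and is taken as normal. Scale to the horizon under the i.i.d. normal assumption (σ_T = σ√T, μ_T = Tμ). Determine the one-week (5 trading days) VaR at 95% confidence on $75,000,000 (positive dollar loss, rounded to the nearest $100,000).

$11,700,000

At 95%, z = 1.645.
σ_{5d} = 4.238% × √5 = 9.476%.
VaR = 1.645 × 9.476% = 15.588%.
On $75,000,000: 0.15588 × $75,000,000 = $11,691,000.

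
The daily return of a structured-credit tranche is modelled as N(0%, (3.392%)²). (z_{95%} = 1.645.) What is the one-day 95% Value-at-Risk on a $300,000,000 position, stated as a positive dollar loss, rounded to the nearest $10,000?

VaR = z·σ = 1.645 × 3.392% = 5.580%.
On $300,000,000: 0.05580 × $300,000,000 = $16,740,000.

$16,740,000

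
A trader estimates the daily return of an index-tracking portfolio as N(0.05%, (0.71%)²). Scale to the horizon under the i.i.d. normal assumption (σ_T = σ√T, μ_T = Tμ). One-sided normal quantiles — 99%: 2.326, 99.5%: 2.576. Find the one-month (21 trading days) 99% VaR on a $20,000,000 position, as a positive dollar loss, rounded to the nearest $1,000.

$1,304,000

σ_{21d} = 0.71% × √21 = 3.254%; μ_{21d} = 21 × 0.05% = 1.050%.
VaR = −(1.050%) + 2.326 × 3.254% = 6.519%.
On $20,000,000: 0.06519 × $20,000,000 = $1,303,800.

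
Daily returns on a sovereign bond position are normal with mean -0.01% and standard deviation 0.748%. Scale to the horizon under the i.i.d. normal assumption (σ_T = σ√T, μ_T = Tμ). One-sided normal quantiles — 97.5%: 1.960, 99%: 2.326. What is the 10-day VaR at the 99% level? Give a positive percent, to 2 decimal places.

σ_{10d} = 0.748% × √10 = 2.365%; μ_{10d} = 10 × -0.01% = -0.100%.
VaR = −(-0.100%) + 2.326 × 2.365% = 5.601%.

5.60%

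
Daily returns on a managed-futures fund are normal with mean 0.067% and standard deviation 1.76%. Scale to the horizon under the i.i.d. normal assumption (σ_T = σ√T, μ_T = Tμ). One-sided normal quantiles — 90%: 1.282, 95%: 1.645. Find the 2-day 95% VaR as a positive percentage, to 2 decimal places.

σ_{2d} = 1.76% × √2 = 2.489%; μ_{2d} = 2 × 0.067% = 0.134%.
VaR = −(0.134%) + 1.645 × 2.489% = 3.960%.

3.96%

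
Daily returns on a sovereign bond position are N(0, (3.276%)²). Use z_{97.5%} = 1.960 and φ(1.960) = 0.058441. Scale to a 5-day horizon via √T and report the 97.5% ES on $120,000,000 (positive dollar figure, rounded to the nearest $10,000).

σ_{5d} = 3.276% × √5 = 7.325%.
ES multiplier = φ(z)/(1−α) = 0.058441/0.025 = 2.338.
ES = 7.325% × 2.338 = 17.126%; on $120,000,000: $20,551,200.

$20,550,000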